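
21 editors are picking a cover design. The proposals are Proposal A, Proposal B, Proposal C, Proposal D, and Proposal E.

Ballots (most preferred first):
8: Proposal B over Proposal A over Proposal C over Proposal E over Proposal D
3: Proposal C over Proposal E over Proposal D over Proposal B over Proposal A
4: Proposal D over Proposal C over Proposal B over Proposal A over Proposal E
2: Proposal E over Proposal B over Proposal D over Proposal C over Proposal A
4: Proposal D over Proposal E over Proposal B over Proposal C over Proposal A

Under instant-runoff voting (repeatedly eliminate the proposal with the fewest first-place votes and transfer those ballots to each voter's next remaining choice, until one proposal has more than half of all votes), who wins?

Proposal D

Round 1: Proposal A 0, Proposal B 8, Proposal C 3, Proposal D 8, Proposal E 2. Proposal A eliminated.
Round 2: Proposal B 8, Proposal C 3, Proposal D 8, Proposal E 2. Proposal E eliminated.
Round 3: Proposal B 10, Proposal C 3, Proposal D 8. Proposal C eliminated.
Round 4: Proposal B 10, Proposal D 11. Proposal D has a majority (≥11).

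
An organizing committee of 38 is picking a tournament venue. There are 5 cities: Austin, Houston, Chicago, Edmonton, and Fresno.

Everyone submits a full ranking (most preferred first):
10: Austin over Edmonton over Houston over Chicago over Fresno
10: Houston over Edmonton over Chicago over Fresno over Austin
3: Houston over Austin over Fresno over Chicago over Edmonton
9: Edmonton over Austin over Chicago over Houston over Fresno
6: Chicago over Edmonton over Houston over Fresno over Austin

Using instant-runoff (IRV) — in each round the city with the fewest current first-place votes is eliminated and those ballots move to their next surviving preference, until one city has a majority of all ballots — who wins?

Round 1: Austin 10, Houston 13, Chicago 6, Edmonton 9, Fresno 0. Fresno eliminated.
Round 2: Austin 10, Houston 13, Chicago 6, Edmonton 9. Chicago eliminated.
Round 3: Austin 10, Houston 13, Edmonton 15. Austin eliminated.
Round 4: Houston 13, Edmonton 25. Edmonton has a majority (≥20).

Edmonton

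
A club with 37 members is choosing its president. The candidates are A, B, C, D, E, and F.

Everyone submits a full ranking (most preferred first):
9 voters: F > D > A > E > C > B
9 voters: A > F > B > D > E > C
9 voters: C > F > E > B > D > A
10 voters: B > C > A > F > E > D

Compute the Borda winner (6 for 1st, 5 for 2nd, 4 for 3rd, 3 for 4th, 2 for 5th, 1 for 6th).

A: 9×4 + 9×6 + 9×1 + 10×4 = 139
B: 9×1 + 9×4 + 9×3 + 10×6 = 132
C: 9×2 + 9×1 + 9×6 + 10×5 = 131
D: 9×5 + 9×3 + 9×2 + 10×1 = 100
E: 9×3 + 9×2 + 9×4 + 10×2 = 101
F: 9×6 + 9×5 + 9×5 + 10×3 = 174

F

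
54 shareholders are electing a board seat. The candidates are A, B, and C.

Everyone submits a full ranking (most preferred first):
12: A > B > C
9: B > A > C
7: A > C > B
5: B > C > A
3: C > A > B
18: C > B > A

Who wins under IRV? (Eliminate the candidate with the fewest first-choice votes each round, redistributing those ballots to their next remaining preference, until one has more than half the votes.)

A

Round 1: A 19, B 14, C 21. B eliminated.
Round 2: A 28, C 26. A has a majority (≥28).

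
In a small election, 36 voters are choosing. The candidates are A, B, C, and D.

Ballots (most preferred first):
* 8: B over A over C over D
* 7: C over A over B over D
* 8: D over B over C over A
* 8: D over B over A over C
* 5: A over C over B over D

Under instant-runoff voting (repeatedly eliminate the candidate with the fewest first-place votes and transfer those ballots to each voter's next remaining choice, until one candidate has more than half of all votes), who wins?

Round 1: A 5, B 8, C 7, D 16. A eliminated.
Round 2: B 8, C 12, D 16. B eliminated.
Round 3: C 20, D 16. C has a majority (≥19).

C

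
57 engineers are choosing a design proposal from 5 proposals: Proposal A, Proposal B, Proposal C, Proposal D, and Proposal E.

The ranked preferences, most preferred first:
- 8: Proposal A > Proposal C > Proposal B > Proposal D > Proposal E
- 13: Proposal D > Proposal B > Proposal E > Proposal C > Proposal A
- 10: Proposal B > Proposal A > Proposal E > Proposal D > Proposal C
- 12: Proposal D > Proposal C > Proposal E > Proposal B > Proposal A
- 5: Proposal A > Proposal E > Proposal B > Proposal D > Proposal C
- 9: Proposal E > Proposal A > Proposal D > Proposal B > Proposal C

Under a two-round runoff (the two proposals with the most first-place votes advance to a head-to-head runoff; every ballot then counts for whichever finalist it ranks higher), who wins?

Round 1 first-place votes: Proposal A 13, Proposal B 10, Proposal C 0, Proposal D 25, Proposal E 9. Proposal D and Proposal A advance.
Runoff: Proposal D is ranked above Proposal A on 25 ballots, Proposal A above Proposal D on 32.

Proposal A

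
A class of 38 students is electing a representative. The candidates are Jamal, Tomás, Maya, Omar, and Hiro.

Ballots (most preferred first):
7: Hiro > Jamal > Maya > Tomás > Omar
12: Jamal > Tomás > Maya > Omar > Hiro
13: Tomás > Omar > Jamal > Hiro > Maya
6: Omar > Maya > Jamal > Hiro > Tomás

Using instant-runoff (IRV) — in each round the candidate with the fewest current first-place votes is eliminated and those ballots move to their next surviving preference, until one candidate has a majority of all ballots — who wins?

Jamal

Round 1: Jamal 12, Tomás 13, Maya 0, Omar 6, Hiro 7. Maya eliminated.
Round 2: Jamal 12, Tomás 13, Omar 6, Hiro 7. Omar eliminated.
Round 3: Jamal 18, Tomás 13, Hiro 7. Hiro eliminated.
Round 4: Jamal 25, Tomás 13. Jamal has a majority (≥20).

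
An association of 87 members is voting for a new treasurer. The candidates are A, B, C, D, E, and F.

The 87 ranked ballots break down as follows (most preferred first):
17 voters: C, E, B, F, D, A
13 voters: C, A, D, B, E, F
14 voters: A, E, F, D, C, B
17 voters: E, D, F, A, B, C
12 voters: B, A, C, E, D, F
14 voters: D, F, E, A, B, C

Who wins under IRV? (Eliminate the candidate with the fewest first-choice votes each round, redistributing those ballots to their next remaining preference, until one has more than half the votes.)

E

Round 1: A 14, B 12, C 30, D 14, E 17, F 0. F eliminated.
Round 2: A 14, B 12, C 30, D 14, E 17. B eliminated.
Round 3: A 26, C 30, D 14, E 17. D eliminated.
Round 4: A 26, C 30, E 31. A eliminated.
Round 5: C 42, E 45. E has a majority (≥44).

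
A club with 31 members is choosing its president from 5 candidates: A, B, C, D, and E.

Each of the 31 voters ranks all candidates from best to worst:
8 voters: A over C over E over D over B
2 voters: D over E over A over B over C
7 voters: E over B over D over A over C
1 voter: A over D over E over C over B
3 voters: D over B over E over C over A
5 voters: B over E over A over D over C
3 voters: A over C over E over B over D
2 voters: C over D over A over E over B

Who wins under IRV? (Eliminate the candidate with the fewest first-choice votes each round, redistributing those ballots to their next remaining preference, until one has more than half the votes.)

Round 1: A 12, B 5, C 2, D 5, E 7. C eliminated.
Round 2: A 12, B 5, D 7, E 7. B eliminated.
Round 3: A 12, D 7, E 12. D eliminated.
Round 4: A 14, E 17. E has a majority (≥16).

E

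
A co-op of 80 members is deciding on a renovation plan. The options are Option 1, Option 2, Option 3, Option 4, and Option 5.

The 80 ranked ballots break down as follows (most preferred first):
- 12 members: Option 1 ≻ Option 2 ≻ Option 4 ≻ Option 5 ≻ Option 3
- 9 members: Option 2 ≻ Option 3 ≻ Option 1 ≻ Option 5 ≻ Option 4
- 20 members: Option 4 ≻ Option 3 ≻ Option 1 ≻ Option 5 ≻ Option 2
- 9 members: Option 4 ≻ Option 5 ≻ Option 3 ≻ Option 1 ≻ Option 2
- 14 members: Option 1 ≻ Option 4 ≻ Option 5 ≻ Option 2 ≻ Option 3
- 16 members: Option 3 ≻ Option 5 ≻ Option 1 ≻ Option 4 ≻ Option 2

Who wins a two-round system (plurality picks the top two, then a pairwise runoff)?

Round 1 first-place votes: Option 1 26, Option 2 9, Option 3 16, Option 4 29, Option 5 0. Option 4 and Option 1 advance.
Runoff: Option 4 is ranked above Option 1 on 29 ballots, Option 1 above Option 4 on 51.

Option 1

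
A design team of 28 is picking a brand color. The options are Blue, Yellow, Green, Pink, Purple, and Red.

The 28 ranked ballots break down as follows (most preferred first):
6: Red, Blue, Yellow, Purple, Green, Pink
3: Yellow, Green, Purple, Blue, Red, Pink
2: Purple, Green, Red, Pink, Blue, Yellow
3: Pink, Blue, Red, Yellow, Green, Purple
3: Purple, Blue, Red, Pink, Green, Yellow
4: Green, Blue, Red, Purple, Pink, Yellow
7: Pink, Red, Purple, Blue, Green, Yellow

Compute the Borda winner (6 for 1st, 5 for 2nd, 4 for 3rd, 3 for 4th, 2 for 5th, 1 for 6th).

Red

Blue: 6×5 + 3×3 + 2×2 + 3×5 + 3×5 + 4×5 + 7×3 = 114
Yellow: 6×4 + 3×6 + 2×1 + 3×3 + 3×1 + 4×1 + 7×1 = 67
Green: 6×2 + 3×5 + 2×5 + 3×2 + 3×2 + 4×6 + 7×2 = 87
Pink: 6×1 + 3×1 + 2×3 + 3×6 + 3×3 + 4×2 + 7×6 = 92
Purple: 6×3 + 3×4 + 2×6 + 3×1 + 3×6 + 4×3 + 7×4 = 103
Red: 6×6 + 3×2 + 2×4 + 3×4 + 3×4 + 4×4 + 7×5 = 125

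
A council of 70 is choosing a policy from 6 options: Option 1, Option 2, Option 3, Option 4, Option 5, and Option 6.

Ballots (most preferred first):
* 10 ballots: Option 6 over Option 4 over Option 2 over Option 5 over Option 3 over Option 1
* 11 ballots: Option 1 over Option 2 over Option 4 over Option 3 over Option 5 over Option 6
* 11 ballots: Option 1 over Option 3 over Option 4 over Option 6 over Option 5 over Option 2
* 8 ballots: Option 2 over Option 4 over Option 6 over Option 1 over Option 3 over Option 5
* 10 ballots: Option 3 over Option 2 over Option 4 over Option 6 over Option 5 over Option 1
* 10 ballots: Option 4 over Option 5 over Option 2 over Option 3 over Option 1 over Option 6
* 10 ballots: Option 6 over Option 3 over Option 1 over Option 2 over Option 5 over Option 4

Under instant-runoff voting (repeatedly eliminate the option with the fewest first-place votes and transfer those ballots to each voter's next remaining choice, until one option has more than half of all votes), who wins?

Option 4

Round 1: Option 1 22, Option 2 8, Option 3 10, Option 4 10, Option 5 0, Option 6 20. Option 5 eliminated.
Round 2: Option 1 22, Option 2 8, Option 3 10, Option 4 10, Option 6 20. Option 2 eliminated.
Round 3: Option 1 22, Option 3 10, Option 4 18, Option 6 20. Option 3 eliminated.
Round 4: Option 1 22, Option 4 28, Option 6 20. Option 6 eliminated.
Round 5: Option 1 32, Option 4 38. Option 4 has a majority (≥36).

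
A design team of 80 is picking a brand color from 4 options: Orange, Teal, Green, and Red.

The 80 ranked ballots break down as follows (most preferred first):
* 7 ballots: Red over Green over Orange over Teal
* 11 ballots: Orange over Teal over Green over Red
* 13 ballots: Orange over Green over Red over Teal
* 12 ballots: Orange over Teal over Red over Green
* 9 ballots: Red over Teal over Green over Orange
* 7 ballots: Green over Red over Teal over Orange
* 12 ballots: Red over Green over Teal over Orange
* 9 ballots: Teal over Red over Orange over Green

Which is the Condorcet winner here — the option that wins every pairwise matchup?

Red vs Orange: 44–36
Red vs Teal: 48–32
Red vs Green: 49–31
Red beats every other option.

Red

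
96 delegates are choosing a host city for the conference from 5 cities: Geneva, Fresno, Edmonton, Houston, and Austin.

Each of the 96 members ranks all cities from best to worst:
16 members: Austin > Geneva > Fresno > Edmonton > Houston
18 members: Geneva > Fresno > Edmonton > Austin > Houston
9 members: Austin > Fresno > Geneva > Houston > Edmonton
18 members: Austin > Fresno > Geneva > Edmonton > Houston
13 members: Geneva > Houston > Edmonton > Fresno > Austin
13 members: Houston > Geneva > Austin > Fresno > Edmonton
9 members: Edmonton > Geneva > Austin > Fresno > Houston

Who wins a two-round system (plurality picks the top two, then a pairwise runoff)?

Round 1 first-place votes: Geneva 31, Fresno 0, Edmonton 9, Houston 13, Austin 43. Austin and Geneva advance.
Runoff: Austin is ranked above Geneva on 43 ballots, Geneva above Austin on 53.

Geneva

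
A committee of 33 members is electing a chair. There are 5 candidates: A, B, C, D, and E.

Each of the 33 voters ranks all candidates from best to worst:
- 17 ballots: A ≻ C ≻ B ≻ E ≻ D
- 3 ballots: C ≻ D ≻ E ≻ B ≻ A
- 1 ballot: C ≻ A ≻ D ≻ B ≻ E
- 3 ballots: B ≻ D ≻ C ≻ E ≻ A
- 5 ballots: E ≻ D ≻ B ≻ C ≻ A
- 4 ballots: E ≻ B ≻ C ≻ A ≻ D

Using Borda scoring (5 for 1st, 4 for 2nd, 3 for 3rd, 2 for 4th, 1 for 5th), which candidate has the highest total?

A: 17×5 + 3×1 + 1×4 + 3×1 + 5×1 + 4×2 = 108
B: 17×3 + 3×2 + 1×2 + 3×5 + 5×3 + 4×4 = 105
C: 17×4 + 3×5 + 1×5 + 3×3 + 5×2 + 4×3 = 119
D: 17×1 + 3×4 + 1×3 + 3×4 + 5×4 + 4×1 = 68
E: 17×2 + 3×3 + 1×1 + 3×2 + 5×5 + 4×5 = 95

C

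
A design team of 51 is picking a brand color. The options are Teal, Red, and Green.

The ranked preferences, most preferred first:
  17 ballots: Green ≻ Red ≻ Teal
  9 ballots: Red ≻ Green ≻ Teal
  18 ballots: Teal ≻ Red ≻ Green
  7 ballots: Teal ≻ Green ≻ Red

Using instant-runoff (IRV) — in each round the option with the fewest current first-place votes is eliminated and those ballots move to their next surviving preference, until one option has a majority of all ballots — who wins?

Green

Round 1: Teal 25, Red 9, Green 17. Red eliminated.
Round 2: Teal 25, Green 26. Green has a majority (≥26).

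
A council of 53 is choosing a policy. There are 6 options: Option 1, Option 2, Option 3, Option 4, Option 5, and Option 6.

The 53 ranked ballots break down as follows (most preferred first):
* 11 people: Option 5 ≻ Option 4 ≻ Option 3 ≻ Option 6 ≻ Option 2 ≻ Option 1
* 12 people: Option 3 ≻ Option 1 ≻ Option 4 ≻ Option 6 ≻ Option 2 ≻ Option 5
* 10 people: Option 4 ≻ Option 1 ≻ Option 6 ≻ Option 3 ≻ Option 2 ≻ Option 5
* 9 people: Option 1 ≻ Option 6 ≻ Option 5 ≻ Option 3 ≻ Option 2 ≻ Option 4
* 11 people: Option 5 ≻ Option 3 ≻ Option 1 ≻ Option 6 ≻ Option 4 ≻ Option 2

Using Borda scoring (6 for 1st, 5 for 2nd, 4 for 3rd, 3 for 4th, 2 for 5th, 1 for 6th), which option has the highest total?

Option 3

Option 1: 11×1 + 12×5 + 10×5 + 9×6 + 11×4 = 219
Option 2: 11×2 + 12×2 + 10×2 + 9×2 + 11×1 = 95
Option 3: 11×4 + 12×6 + 10×3 + 9×3 + 11×5 = 228
Option 4: 11×5 + 12×4 + 10×6 + 9×1 + 11×2 = 194
Option 5: 11×6 + 12×1 + 10×1 + 9×4 + 11×6 = 190
Option 6: 11×3 + 12×3 + 10×4 + 9×5 + 11×3 = 187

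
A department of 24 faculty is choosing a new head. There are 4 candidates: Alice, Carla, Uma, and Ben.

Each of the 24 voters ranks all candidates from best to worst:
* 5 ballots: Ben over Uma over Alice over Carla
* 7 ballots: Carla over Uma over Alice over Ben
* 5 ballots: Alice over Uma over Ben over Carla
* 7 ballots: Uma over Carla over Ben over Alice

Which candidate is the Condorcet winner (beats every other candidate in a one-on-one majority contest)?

Uma

Uma vs Alice: 19–5
Uma vs Carla: 17–7
Uma vs Ben: 19–5
Uma beats every other candidate.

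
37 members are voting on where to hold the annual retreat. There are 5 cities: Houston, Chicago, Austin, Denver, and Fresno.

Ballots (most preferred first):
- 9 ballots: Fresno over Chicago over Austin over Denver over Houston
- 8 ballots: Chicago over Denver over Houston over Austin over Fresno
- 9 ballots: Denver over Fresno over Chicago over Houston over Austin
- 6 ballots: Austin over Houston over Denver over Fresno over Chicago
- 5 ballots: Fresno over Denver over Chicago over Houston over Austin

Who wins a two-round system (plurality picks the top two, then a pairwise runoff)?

Round 1 first-place votes: Houston 0, Chicago 8, Austin 6, Denver 9, Fresno 14. Fresno and Denver advance.
Runoff: Fresno is ranked above Denver on 14 ballots, Denver above Fresno on 23.

Denver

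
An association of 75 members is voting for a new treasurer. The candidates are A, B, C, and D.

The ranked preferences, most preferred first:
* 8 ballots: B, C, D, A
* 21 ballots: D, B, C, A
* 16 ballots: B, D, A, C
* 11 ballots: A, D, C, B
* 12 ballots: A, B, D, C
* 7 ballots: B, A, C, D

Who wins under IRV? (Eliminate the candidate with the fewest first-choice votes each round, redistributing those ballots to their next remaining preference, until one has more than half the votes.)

B

Round 1: A 23, B 31, C 0, D 21. C eliminated.
Round 2: A 23, B 31, D 21. D eliminated.
Round 3: A 23, B 52. B has a majority (≥38).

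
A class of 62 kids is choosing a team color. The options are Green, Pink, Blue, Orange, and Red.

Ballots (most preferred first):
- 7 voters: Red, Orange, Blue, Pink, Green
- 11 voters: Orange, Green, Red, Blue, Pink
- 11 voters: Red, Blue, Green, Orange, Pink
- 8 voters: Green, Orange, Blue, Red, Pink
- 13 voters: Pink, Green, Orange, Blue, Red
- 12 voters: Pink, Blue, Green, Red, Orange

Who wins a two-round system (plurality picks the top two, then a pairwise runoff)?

Round 1 first-place votes: Green 8, Pink 25, Blue 0, Orange 11, Red 18. Pink and Red advance.
Runoff: Pink is ranked above Red on 25 ballots, Red above Pink on 37.

Red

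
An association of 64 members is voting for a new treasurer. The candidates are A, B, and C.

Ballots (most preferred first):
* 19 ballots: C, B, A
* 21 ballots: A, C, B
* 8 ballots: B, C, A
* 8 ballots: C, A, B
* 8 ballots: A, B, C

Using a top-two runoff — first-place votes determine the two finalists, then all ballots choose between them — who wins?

Round 1 first-place votes: A 29, B 8, C 27. A and C advance.
Runoff: A is ranked above C on 29 ballots, C above A on 35.

C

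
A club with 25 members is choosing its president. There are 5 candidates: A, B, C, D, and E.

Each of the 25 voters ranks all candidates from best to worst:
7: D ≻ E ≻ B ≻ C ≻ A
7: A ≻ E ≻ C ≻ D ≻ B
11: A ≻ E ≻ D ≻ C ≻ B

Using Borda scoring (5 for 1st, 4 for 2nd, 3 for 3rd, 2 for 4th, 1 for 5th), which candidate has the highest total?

A: 7×1 + 7×5 + 11×5 = 97
B: 7×3 + 7×1 + 11×1 = 39
C: 7×2 + 7×3 + 11×2 = 57
D: 7×5 + 7×2 + 11×3 = 82
E: 7×4 + 7×4 + 11×4 = 100

E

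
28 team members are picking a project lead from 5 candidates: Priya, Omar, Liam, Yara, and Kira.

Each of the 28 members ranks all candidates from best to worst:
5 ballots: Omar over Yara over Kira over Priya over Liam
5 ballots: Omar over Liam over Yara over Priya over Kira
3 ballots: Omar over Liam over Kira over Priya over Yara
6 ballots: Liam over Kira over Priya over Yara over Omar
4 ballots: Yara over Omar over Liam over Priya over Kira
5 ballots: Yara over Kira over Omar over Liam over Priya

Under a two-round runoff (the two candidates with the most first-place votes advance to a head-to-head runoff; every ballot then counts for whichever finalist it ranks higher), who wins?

Round 1 first-place votes: Priya 0, Omar 13, Liam 6, Yara 9, Kira 0. Omar and Yara advance.
Runoff: Omar is ranked above Yara on 13 ballots, Yara above Omar on 15.

Yara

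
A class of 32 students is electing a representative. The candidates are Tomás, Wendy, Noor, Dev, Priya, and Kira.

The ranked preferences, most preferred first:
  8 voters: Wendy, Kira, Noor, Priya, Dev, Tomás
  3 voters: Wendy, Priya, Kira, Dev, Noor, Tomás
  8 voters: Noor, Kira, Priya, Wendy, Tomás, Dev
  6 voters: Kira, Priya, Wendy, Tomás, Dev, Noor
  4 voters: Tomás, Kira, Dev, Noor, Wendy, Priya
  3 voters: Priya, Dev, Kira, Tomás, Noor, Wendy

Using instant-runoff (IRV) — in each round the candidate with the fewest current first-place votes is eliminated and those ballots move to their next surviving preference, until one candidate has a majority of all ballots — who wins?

Round 1: Tomás 4, Wendy 11, Noor 8, Dev 0, Priya 3, Kira 6. Dev eliminated.
Round 2: Tomás 4, Wendy 11, Noor 8, Priya 3, Kira 6. Priya eliminated.
Round 3: Tomás 4, Wendy 11, Noor 8, Kira 9. Tomás eliminated.
Round 4: Wendy 11, Noor 8, Kira 13. Noor eliminated.
Round 5: Wendy 11, Kira 21. Kira has a majority (≥17).

Kira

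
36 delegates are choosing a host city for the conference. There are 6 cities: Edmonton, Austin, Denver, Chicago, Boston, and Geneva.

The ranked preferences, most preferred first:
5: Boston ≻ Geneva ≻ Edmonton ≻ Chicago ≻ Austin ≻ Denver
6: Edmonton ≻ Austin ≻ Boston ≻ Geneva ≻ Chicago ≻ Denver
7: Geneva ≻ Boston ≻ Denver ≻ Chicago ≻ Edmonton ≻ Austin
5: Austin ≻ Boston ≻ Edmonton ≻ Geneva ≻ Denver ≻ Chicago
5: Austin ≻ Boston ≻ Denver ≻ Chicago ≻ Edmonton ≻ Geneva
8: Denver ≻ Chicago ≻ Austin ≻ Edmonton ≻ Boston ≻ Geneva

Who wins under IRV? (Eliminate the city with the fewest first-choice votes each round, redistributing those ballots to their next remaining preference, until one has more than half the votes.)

Round 1: Edmonton 6, Austin 10, Denver 8, Chicago 0, Boston 5, Geneva 7. Chicago eliminated.
Round 2: Edmonton 6, Austin 10, Denver 8, Boston 5, Geneva 7. Boston eliminated.
Round 3: Edmonton 6, Austin 10, Denver 8, Geneva 12. Edmonton eliminated.
Round 4: Austin 16, Denver 8, Geneva 12. Denver eliminated.
Round 5: Austin 24, Geneva 12. Austin has a majority (≥19).

Austin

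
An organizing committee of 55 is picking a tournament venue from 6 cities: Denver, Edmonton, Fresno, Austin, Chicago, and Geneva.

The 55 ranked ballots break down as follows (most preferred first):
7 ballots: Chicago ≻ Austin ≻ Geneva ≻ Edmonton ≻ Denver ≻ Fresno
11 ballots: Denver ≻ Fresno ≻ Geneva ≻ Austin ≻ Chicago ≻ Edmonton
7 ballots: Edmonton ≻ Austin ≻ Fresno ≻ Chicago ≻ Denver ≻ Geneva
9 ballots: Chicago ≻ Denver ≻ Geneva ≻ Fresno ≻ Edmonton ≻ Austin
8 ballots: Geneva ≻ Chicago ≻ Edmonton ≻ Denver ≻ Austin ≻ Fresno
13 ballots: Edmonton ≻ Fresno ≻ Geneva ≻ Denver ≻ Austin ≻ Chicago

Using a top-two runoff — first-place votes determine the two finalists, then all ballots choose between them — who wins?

Chicago

Round 1 first-place votes: Denver 11, Edmonton 20, Fresno 0, Austin 0, Chicago 16, Geneva 8. Edmonton and Chicago advance.
Runoff: Edmonton is ranked above Chicago on 20 ballots, Chicago above Edmonton on 35.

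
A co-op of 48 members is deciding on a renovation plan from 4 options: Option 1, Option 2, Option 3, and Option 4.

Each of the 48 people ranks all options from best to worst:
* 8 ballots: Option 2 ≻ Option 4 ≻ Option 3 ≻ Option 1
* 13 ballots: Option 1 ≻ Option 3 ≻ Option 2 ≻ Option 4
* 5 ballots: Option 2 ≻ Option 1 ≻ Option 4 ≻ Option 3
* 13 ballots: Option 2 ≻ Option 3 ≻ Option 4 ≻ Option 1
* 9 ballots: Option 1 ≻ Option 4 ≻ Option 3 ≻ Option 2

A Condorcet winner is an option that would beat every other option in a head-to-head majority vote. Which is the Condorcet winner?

Option 2 vs Option 1: 26–22
Option 2 vs Option 3: 26–22
Option 2 vs Option 4: 39–9
Option 2 beats every other option.

Option 2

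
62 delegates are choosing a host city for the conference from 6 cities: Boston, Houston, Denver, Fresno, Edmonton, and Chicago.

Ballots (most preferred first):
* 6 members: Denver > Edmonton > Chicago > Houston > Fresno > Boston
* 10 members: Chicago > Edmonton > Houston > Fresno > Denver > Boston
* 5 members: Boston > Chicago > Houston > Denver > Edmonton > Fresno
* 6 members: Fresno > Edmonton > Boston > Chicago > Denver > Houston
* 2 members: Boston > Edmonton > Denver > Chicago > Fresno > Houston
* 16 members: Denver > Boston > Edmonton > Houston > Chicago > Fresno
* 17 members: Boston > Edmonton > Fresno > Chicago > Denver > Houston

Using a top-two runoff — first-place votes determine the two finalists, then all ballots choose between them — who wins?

Round 1 first-place votes: Boston 24, Houston 0, Denver 22, Fresno 6, Edmonton 0, Chicago 10. Boston and Denver advance.
Runoff: Boston is ranked above Denver on 30 ballots, Denver above Boston on 32.

Denver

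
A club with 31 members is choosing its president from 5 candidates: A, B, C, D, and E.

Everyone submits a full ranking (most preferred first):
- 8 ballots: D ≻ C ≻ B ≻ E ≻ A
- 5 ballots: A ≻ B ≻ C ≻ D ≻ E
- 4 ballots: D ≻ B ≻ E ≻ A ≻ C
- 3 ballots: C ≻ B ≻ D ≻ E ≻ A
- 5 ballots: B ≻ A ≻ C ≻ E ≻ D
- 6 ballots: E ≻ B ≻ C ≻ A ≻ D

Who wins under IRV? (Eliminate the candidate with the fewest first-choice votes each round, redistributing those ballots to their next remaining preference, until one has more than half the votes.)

B

Round 1: A 5, B 5, C 3, D 12, E 6. C eliminated.
Round 2: A 5, B 8, D 12, E 6. A eliminated.
Round 3: B 13, D 12, E 6. E eliminated.
Round 4: B 19, D 12. B has a majority (≥16).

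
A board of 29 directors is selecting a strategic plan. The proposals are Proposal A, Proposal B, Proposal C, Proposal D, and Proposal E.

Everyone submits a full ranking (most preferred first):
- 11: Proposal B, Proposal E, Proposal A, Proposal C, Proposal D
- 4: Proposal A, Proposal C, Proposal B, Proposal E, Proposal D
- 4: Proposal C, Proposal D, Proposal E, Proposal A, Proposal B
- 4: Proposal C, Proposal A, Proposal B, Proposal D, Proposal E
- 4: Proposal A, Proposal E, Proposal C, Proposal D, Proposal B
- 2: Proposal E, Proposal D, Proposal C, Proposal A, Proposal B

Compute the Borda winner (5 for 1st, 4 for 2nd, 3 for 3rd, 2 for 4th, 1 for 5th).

Proposal A

Proposal A: 11×3 + 4×5 + 4×2 + 4×4 + 4×5 + 2×2 = 101
Proposal B: 11×5 + 4×3 + 4×1 + 4×3 + 4×1 + 2×1 = 89
Proposal C: 11×2 + 4×4 + 4×5 + 4×5 + 4×3 + 2×3 = 96
Proposal D: 11×1 + 4×1 + 4×4 + 4×2 + 4×2 + 2×4 = 55
Proposal E: 11×4 + 4×2 + 4×3 + 4×1 + 4×4 + 2×5 = 94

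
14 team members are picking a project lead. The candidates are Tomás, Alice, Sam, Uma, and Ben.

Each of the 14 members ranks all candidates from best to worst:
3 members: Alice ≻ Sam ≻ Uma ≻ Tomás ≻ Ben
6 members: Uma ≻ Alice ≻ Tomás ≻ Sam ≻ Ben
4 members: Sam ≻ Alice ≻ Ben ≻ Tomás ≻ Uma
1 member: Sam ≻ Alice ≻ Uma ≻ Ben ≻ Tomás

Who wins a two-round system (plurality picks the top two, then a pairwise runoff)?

Round 1 first-place votes: Tomás 0, Alice 3, Sam 5, Uma 6, Ben 0. Uma and Sam advance.
Runoff: Uma is ranked above Sam on 6 ballots, Sam above Uma on 8.

Sam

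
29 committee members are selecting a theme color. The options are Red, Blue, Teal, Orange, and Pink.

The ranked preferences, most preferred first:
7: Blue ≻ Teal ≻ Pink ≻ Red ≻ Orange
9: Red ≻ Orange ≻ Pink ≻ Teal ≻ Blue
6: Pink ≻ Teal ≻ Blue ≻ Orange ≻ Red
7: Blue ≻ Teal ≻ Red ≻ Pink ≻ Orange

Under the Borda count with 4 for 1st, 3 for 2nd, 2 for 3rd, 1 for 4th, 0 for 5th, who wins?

Teal

Red: 7×1 + 9×4 + 6×0 + 7×2 = 57
Blue: 7×4 + 9×0 + 6×2 + 7×4 = 68
Teal: 7×3 + 9×1 + 6×3 + 7×3 = 69
Orange: 7×0 + 9×3 + 6×1 + 7×0 = 33
Pink: 7×2 + 9×2 + 6×4 + 7×1 = 63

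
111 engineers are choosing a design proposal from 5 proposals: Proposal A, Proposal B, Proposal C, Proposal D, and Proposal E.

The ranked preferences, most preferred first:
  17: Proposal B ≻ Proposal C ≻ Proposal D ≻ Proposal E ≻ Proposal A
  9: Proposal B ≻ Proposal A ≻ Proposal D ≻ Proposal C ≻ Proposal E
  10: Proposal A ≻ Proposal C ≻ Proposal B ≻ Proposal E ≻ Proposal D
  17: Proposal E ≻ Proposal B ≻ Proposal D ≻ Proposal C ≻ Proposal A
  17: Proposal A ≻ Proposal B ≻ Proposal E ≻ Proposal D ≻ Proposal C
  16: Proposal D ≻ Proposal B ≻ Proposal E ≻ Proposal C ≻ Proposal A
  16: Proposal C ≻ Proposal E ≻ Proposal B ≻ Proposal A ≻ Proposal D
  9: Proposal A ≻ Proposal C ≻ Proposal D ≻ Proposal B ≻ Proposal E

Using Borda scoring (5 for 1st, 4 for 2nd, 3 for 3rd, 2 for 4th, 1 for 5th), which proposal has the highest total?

Proposal A: 17×1 + 9×4 + 10×5 + 17×1 + 17×5 + 16×1 + 16×2 + 9×5 = 298
Proposal B: 17×5 + 9×5 + 10×3 + 17×4 + 17×4 + 16×4 + 16×3 + 9×2 = 426
Proposal C: 17×4 + 9×2 + 10×4 + 17×2 + 17×1 + 16×2 + 16×5 + 9×4 = 325
Proposal D: 17×3 + 9×3 + 10×1 + 17×3 + 17×2 + 16×5 + 16×1 + 9×3 = 296
Proposal E: 17×2 + 9×1 + 10×2 + 17×5 + 17×3 + 16×3 + 16×4 + 9×1 = 320

Proposal B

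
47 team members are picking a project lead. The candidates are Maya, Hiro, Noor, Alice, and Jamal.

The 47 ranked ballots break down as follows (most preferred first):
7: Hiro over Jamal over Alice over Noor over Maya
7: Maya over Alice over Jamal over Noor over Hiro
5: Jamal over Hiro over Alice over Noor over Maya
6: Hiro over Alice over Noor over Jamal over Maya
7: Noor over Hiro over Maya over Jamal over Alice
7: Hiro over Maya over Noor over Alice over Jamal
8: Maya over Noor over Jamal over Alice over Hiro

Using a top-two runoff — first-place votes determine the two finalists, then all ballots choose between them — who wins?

Hiro

Round 1 first-place votes: Maya 15, Hiro 20, Noor 7, Alice 0, Jamal 5. Hiro and Maya advance.
Runoff: Hiro is ranked above Maya on 32 ballots, Maya above Hiro on 15.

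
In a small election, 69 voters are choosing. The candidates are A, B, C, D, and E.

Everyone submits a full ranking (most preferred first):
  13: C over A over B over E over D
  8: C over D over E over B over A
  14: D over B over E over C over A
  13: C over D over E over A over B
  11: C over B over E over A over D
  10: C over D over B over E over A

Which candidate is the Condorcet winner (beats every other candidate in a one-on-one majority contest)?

C vs A: 69–0
C vs B: 55–14
C vs D: 55–14
C vs E: 55–14
C beats every other candidate.

C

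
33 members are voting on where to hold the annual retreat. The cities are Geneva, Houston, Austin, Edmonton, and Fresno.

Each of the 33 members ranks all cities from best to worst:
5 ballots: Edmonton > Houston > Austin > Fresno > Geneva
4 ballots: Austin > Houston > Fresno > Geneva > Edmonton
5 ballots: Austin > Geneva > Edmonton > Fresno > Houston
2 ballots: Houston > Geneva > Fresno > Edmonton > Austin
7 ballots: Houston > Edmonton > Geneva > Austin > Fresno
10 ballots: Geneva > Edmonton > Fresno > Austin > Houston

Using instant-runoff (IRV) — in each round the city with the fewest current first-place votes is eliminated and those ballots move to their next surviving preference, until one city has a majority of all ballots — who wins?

Round 1: Geneva 10, Houston 9, Austin 9, Edmonton 5, Fresno 0. Fresno eliminated.
Round 2: Geneva 10, Houston 9, Austin 9, Edmonton 5. Edmonton eliminated.
Round 3: Geneva 10, Houston 14, Austin 9. Austin eliminated.
Round 4: Geneva 15, Houston 18. Houston has a majority (≥17).

Houston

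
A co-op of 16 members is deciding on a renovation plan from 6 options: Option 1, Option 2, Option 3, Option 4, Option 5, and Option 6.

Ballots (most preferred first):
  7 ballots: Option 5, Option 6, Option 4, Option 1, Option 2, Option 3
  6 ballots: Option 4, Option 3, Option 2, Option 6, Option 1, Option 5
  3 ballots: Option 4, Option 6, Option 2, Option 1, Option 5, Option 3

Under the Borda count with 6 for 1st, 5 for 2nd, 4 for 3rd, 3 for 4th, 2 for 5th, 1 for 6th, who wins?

Option 4

Option 1: 7×3 + 6×2 + 3×3 = 42
Option 2: 7×2 + 6×4 + 3×4 = 50
Option 3: 7×1 + 6×5 + 3×1 = 40
Option 4: 7×4 + 6×6 + 3×6 = 82
Option 5: 7×6 + 6×1 + 3×2 = 54
Option 6: 7×5 + 6×3 + 3×5 = 68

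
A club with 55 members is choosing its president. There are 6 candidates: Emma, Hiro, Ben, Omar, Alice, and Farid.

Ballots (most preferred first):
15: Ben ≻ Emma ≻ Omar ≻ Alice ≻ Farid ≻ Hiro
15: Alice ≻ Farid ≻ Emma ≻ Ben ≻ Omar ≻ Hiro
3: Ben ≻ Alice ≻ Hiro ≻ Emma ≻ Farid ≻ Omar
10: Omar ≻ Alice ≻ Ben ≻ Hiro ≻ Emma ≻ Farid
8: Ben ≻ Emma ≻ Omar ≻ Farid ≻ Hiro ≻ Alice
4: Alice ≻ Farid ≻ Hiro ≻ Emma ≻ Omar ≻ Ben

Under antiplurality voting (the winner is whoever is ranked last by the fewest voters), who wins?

Last-place votes: Emma 0, Hiro 30, Ben 4, Omar 3, Alice 8, Farid 10.

Emma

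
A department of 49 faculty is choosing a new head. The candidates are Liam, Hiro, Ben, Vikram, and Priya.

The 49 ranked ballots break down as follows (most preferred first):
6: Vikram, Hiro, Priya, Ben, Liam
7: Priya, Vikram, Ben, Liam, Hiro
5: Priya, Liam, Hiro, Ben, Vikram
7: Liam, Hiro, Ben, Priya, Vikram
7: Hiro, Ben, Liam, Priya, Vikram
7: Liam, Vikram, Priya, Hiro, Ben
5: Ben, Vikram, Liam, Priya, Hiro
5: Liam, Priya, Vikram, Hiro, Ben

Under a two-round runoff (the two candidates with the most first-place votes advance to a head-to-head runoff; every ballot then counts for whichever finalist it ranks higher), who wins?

Liam

Round 1 first-place votes: Liam 19, Hiro 7, Ben 5, Vikram 6, Priya 12. Liam and Priya advance.
Runoff: Liam is ranked above Priya on 31 ballots, Priya above Liam on 18.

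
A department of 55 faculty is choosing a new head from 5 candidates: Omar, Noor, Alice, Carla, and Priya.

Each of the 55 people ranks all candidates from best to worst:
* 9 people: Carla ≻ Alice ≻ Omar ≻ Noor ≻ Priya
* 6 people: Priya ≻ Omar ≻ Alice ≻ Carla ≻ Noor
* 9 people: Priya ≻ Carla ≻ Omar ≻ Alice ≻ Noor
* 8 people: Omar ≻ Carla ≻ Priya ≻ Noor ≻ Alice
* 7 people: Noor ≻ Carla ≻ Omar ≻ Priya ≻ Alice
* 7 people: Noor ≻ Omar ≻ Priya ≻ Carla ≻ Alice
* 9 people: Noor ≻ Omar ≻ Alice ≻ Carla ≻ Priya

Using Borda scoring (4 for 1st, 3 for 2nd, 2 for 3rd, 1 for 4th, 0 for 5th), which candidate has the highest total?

Omar: 9×2 + 6×3 + 9×2 + 8×4 + 7×2 + 7×3 + 9×3 = 148
Noor: 9×1 + 6×0 + 9×0 + 8×1 + 7×4 + 7×4 + 9×4 = 109
Alice: 9×3 + 6×2 + 9×1 + 8×0 + 7×0 + 7×0 + 9×2 = 66
Carla: 9×4 + 6×1 + 9×3 + 8×3 + 7×3 + 7×1 + 9×1 = 130
Priya: 9×0 + 6×4 + 9×4 + 8×2 + 7×1 + 7×2 + 9×0 = 97

Omar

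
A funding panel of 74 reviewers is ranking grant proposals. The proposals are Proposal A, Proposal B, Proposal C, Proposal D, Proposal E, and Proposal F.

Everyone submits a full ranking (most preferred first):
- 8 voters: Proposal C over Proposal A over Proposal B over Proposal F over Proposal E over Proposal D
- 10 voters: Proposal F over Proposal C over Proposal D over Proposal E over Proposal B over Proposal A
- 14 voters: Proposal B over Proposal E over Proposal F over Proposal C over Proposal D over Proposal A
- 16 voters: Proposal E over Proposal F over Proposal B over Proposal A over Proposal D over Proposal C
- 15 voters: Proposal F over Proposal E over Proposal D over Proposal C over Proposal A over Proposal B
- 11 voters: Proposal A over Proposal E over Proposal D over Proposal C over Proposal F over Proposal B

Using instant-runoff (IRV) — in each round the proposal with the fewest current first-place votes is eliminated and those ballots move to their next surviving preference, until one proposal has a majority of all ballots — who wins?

Round 1: Proposal A 11, Proposal B 14, Proposal C 8, Proposal D 0, Proposal E 16, Proposal F 25. Proposal D eliminated.
Round 2: Proposal A 11, Proposal B 14, Proposal C 8, Proposal E 16, Proposal F 25. Proposal C eliminated.
Round 3: Proposal A 19, Proposal B 14, Proposal E 16, Proposal F 25. Proposal B eliminated.
Round 4: Proposal A 19, Proposal E 30, Proposal F 25. Proposal A eliminated.
Round 5: Proposal E 41, Proposal F 33. Proposal E has a majority (≥38).

Proposal E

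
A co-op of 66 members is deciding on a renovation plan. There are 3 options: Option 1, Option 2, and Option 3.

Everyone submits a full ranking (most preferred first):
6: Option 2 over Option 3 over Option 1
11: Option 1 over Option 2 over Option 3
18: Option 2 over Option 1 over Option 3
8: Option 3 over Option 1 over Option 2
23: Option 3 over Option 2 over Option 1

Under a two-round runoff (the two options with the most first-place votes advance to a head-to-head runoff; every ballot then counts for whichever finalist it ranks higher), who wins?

Option 2

Round 1 first-place votes: Option 1 11, Option 2 24, Option 3 31. Option 3 and Option 2 advance.
Runoff: Option 3 is ranked above Option 2 on 31 ballots, Option 2 above Option 3 on 35.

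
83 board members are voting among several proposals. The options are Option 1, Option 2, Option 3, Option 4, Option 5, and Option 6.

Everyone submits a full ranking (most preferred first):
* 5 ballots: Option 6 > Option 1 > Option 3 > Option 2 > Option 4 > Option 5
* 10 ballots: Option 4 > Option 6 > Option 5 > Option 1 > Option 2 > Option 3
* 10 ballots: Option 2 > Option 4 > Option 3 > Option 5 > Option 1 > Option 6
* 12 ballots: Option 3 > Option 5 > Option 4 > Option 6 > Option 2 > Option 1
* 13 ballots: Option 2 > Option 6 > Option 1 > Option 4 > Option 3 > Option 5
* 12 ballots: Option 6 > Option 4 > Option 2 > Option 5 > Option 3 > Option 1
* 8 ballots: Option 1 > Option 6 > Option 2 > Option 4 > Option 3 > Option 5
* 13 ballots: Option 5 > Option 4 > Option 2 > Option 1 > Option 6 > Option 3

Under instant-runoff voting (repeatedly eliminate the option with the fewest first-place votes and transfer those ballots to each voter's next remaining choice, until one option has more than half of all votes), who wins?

Round 1: Option 1 8, Option 2 23, Option 3 12, Option 4 10, Option 5 13, Option 6 17. Option 1 eliminated.
Round 2: Option 2 23, Option 3 12, Option 4 10, Option 5 13, Option 6 25. Option 4 eliminated.
Round 3: Option 2 23, Option 3 12, Option 5 13, Option 6 35. Option 3 eliminated.
Round 4: Option 2 23, Option 5 25, Option 6 35. Option 2 eliminated.
Round 5: Option 5 35, Option 6 48. Option 6 has a majority (≥42).

Option 6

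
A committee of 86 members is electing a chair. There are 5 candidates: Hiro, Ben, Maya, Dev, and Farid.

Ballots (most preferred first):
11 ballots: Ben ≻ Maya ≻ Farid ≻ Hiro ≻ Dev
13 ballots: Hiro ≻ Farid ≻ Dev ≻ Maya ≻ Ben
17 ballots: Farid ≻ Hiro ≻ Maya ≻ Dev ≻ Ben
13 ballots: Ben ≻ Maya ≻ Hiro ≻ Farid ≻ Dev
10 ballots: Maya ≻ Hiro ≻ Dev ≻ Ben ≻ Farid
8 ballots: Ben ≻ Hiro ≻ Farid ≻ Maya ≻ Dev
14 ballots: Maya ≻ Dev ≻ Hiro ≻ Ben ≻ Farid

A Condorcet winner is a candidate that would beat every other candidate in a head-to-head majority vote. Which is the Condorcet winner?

Maya vs Hiro: 48–38
Maya vs Ben: 54–32
Maya vs Dev: 73–13
Maya vs Farid: 48–38
Maya beats every other candidate.

Maya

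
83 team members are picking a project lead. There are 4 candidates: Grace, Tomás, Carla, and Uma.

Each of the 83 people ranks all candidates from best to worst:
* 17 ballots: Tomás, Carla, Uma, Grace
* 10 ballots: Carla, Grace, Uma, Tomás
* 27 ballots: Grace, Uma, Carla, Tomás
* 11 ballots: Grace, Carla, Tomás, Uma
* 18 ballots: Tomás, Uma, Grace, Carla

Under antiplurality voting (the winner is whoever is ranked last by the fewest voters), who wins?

Last-place votes: Grace 17, Tomás 37, Carla 18, Uma 11.

Uma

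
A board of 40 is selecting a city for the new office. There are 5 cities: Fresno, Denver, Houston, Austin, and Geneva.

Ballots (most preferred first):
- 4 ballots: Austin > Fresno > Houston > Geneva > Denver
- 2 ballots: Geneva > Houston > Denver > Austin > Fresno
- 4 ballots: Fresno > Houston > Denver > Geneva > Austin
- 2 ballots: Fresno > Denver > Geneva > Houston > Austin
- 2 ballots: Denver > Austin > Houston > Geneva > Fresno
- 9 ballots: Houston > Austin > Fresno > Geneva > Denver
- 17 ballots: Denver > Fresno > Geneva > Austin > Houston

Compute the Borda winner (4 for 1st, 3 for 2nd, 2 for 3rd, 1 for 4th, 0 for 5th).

Fresno

Fresno: 4×3 + 2×0 + 4×4 + 2×4 + 2×0 + 9×2 + 17×3 = 105
Denver: 4×0 + 2×2 + 4×2 + 2×3 + 2×4 + 9×0 + 17×4 = 94
Houston: 4×2 + 2×3 + 4×3 + 2×1 + 2×2 + 9×4 + 17×0 = 68
Austin: 4×4 + 2×1 + 4×0 + 2×0 + 2×3 + 9×3 + 17×1 = 68
Geneva: 4×1 + 2×4 + 4×1 + 2×2 + 2×1 + 9×1 + 17×2 = 65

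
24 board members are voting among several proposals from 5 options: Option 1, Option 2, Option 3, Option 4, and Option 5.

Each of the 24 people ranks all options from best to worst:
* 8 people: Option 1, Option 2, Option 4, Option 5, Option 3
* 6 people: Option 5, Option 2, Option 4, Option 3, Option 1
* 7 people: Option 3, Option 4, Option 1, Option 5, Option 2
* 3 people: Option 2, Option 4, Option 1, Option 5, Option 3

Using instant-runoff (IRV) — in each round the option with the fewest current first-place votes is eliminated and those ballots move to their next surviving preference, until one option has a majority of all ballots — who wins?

Round 1: Option 1 8, Option 2 3, Option 3 7, Option 4 0, Option 5 6. Option 4 eliminated.
Round 2: Option 1 8, Option 2 3, Option 3 7, Option 5 6. Option 2 eliminated.
Round 3: Option 1 11, Option 3 7, Option 5 6. Option 5 eliminated.
Round 4: Option 1 11, Option 3 13. Option 3 has a majority (≥13).

Option 3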